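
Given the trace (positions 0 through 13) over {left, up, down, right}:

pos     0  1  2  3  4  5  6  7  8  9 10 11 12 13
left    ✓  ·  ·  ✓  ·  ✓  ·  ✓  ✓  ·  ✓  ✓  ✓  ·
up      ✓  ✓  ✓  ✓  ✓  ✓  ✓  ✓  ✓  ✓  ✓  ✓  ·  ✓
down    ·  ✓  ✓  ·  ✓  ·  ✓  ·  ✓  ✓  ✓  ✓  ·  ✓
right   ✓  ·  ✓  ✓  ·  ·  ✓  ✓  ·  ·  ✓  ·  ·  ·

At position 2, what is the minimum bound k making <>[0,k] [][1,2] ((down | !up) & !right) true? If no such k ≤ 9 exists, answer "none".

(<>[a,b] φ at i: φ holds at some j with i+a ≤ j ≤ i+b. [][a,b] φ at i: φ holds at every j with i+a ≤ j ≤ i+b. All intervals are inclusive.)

5

Scan j = 2,3,… for [][1,2] ((down | !up) & !right):
  j=2: fails
  j=3: fails
  j=4: fails
  j=5: fails
  j=6: fails
  j=7: holds
First hit at j=7, so smallest k = 7-2 = 5.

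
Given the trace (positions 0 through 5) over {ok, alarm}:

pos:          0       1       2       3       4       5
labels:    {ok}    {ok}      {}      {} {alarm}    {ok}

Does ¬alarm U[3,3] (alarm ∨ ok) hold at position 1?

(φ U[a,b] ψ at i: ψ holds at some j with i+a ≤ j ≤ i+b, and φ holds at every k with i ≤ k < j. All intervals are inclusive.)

True

Need some j in [4,4] with (alarm ∨ ok), and ¬alarm at every k in [1,j-1].
  j=4: (alarm ∨ ok) holds; ¬alarm holds at every k in [1,3] → satisfied.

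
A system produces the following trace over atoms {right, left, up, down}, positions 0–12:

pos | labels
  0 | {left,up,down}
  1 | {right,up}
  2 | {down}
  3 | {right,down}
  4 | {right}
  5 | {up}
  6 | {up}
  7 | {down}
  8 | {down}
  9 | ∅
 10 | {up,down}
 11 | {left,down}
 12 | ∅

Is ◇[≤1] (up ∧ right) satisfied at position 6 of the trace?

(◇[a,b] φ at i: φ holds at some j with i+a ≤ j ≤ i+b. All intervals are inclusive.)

Check (up ∧ right) at each j in [6,7]:
  j=6: false
  j=7: false
No position in the window satisfies it → formula fails.

No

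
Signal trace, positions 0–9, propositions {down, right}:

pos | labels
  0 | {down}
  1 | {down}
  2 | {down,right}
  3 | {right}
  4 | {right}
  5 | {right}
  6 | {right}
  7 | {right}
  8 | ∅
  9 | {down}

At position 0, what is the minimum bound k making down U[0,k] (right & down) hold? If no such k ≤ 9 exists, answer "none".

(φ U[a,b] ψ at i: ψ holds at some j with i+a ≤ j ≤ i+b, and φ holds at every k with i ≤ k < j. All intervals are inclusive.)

2

Need earliest j ≥ 0 with (right & down), and down at every k in [0,j-1].
  j=0: rhs fails.
  j=1: rhs fails.
  j=2: rhs holds; lhs holds on [0,1]. k = 2.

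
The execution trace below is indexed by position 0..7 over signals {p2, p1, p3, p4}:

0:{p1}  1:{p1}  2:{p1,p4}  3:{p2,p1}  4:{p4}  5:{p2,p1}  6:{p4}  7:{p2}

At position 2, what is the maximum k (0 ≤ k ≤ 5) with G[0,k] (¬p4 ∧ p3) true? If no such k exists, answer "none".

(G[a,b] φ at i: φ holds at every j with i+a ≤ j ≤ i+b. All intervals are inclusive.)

(¬p4 ∧ p3) must hold from j=2 onward; find where it first fails.
  j=2: fails → no k works.

none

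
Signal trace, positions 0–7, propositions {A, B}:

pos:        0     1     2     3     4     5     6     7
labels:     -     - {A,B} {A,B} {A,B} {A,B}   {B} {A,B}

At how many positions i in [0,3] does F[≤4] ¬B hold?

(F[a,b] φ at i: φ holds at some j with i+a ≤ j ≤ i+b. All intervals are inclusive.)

Evaluate at each i in [0,3]:
  i=0: ✓ (witness j=0)
  i=1: ✓ (witness j=1)
  i=2: ✗ (none in [2,6])
  i=3: ✗ (none in [3,7])
Positions where it holds: {0, 1} → 2.

2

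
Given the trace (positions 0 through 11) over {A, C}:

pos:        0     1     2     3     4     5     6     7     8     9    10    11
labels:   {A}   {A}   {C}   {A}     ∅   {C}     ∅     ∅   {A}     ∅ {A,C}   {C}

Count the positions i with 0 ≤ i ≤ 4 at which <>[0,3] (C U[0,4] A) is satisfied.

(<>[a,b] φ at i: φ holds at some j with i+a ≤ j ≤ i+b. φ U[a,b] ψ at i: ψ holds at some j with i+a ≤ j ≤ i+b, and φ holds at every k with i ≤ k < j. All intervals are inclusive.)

Evaluate at each i in [0,4]:
  i=0: ✓ (witness j=0)
  i=1: ✓ (witness j=1)
  i=2: ✓ (witness j=2)
  i=3: ✓ (witness j=3)
  i=4: ✗ (none in [4,7])
Positions where it holds: {0, 1, 2, 3} → 4.

4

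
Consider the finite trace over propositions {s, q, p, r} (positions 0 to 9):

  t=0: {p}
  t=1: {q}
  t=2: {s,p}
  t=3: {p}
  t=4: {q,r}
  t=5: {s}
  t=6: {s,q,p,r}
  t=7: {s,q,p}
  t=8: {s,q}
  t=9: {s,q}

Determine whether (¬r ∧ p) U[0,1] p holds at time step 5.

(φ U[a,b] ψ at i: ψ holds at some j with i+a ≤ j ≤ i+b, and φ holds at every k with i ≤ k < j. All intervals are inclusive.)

No

Need some j in [5,6] with p, and (¬r ∧ p) at every k in [5,j-1].
  j=5: p false.
  j=6: p holds, but (¬r ∧ p) fails at k=5 → not this j.
No j in the window works → until fails.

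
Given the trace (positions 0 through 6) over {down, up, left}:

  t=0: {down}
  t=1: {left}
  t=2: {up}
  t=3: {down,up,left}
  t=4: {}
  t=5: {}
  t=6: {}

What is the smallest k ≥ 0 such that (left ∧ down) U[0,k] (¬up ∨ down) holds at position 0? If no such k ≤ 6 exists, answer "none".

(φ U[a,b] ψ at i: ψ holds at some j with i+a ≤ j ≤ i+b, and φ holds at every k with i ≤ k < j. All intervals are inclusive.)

Need earliest j ≥ 0 with (¬up ∨ down), and (left ∧ down) at every k in [0,j-1].
  j=0: rhs holds (empty prefix). k = 0.

0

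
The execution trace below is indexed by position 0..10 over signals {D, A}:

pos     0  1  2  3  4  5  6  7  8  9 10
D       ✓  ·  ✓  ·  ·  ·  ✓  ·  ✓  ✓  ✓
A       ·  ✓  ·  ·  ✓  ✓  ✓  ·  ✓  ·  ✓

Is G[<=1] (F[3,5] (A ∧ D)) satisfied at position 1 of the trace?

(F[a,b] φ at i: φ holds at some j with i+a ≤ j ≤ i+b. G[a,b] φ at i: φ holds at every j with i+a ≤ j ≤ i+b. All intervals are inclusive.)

True

Check F[3,5] (A ∧ D) at every j in [1,2]:
  j=1: holds (witness at 6)
  j=2: holds (witness at 6)
All positions satisfy it → formula holds.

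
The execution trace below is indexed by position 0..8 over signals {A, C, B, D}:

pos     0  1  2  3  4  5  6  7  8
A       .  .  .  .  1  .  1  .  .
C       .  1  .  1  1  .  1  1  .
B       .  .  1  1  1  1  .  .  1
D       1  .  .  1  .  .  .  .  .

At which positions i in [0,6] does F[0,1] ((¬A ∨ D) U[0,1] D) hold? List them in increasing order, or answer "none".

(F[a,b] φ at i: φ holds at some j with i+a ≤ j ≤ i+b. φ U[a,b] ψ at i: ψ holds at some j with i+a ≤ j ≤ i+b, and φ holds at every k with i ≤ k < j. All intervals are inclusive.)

0, 1, 2, 3

Evaluate at each i in [0,6]:
  i=0: ✓ (witness j=0)
  i=1: ✓ (witness j=2)
  i=2: ✓ (witness j=2)
  i=3: ✓ (witness j=3)
  i=4: ✗ (none in [4,5])
  i=5: ✗ (none in [5,6])
  i=6: ✗ (none in [6,7])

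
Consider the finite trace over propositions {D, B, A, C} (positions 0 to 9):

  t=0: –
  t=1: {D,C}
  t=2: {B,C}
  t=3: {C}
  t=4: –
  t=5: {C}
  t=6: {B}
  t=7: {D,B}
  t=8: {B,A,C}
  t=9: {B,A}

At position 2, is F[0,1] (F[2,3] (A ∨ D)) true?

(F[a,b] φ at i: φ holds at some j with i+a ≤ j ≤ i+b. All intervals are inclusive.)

Does not hold

Check F[2,3] (A ∨ D) at each j in [2,3]:
  j=2: fails (none in [4,5])
  j=3: fails (none in [5,6])
No position in the window satisfies it → formula fails.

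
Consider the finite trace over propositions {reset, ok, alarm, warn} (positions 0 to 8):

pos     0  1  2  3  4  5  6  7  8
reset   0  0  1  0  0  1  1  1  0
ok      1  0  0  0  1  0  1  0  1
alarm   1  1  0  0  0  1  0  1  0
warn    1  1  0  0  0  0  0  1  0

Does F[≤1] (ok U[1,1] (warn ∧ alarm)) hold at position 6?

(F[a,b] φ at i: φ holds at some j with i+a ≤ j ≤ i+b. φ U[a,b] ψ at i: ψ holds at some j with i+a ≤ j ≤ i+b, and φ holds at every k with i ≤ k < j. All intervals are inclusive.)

Holds

Check (ok U[1,1] (warn ∧ alarm)) at each j in [6,7]:
  j=6: holds
  j=7: fails
Found at j=6 → formula holds.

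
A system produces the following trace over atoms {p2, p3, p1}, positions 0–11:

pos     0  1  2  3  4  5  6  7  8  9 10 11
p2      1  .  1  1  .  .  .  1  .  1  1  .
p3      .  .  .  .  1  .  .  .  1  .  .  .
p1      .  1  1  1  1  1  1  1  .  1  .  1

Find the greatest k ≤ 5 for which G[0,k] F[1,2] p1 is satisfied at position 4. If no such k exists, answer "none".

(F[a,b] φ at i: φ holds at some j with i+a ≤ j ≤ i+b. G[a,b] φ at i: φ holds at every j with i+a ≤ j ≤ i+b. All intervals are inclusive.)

5

F[1,2] p1 must hold from j=4 onward; find where it first fails.
  j=4: holds
  j=5: holds
  j=6: holds
  j=7: holds
  j=8: holds
  j=9: holds
Holds through j=9; largest k = 5.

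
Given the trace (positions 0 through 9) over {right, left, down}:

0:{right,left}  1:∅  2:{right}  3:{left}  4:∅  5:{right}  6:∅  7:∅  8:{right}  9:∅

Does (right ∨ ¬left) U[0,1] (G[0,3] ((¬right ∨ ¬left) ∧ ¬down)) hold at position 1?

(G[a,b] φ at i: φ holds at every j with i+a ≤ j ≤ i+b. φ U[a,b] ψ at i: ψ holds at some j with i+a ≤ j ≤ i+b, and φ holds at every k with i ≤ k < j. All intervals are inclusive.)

Holds

Need some j in [1,2] with G[0,3] ((¬right ∨ ¬left) ∧ ¬down), and (right ∨ ¬left) at every k in [1,j-1].
  j=1: G[0,3] ((¬right ∨ ¬left) ∧ ¬down) holds; no prefix to check → satisfied.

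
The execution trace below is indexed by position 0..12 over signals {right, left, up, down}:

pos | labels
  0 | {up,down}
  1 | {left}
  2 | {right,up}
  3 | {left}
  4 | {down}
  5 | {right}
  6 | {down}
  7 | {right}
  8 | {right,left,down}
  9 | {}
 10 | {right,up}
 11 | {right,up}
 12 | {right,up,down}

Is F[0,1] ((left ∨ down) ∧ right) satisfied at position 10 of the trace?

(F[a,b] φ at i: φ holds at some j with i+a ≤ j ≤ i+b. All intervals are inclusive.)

No

Check ((left ∨ down) ∧ right) at each j in [10,11]:
  j=10: false
  j=11: false
No position in the window satisfies it → formula fails.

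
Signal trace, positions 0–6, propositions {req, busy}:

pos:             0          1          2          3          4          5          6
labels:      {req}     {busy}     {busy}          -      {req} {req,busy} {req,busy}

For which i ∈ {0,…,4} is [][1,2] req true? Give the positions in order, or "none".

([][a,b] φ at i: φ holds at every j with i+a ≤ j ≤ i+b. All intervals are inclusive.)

Evaluate at each i in [0,4]:
  i=0: ✗ (fails at j=1)
  i=1: ✗ (fails at j=2)
  i=2: ✗ (fails at j=3)
  i=3: ✓ (all of [4,5])
  i=4: ✓ (all of [5,6])

3, 4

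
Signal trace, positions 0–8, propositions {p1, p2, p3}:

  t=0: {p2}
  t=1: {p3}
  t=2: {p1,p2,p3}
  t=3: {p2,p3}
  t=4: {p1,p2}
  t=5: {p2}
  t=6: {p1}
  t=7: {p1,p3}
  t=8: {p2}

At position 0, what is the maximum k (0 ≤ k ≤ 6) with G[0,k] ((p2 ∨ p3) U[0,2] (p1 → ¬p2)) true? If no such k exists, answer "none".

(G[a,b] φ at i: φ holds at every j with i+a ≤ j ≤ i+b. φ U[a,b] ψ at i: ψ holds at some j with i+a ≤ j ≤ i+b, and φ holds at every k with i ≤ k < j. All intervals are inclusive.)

((p2 ∨ p3) U[0,2] (p1 → ¬p2)) must hold from j=0 onward; find where it first fails.
  j=0: holds
  j=1: holds
  j=2: holds
  j=3: holds
  j=4: holds
  j=5: holds
  j=6: holds
Holds through j=6; largest k = 6.

6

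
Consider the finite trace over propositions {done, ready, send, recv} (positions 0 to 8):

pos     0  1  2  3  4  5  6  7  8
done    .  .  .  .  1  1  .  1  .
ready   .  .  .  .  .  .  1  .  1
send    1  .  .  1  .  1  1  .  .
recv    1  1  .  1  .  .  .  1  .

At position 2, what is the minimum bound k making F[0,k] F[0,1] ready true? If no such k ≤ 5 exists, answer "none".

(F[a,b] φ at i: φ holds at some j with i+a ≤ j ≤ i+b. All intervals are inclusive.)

3

Scan j = 2,3,… for F[0,1] ready:
  j=2: fails
  j=3: fails
  j=4: fails
  j=5: holds
First hit at j=5, so smallest k = 5-2 = 3.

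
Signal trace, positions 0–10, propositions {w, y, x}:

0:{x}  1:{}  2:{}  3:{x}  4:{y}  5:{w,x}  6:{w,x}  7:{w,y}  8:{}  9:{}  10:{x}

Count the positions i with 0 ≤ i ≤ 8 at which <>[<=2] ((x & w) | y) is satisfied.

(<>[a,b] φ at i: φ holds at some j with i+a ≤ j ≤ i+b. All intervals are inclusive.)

6

Evaluate at each i in [0,8]:
  i=0: ✗ (none in [0,2])
  i=1: ✗ (none in [1,3])
  i=2: ✓ (witness j=4)
  i=3: ✓ (witness j=4)
  i=4: ✓ (witness j=4)
  i=5: ✓ (witness j=5)
  i=6: ✓ (witness j=6)
  i=7: ✓ (witness j=7)
  i=8: ✗ (none in [8,10])
Positions where it holds: {2, 3, 4, 5, 6, 7} → 6.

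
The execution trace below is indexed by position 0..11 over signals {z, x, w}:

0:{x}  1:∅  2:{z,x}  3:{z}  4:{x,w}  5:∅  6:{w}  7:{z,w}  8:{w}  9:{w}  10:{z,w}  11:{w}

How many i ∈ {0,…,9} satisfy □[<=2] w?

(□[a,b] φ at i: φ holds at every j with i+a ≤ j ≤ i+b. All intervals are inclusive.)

4

Evaluate at each i in [0,9]:
  i=0: ✗ (fails at j=0)
  i=1: ✗ (fails at j=1)
  i=2: ✗ (fails at j=2)
  i=3: ✗ (fails at j=3)
  i=4: ✗ (fails at j=5)
  i=5: ✗ (fails at j=5)
  i=6: ✓ (all of [6,8])
  i=7: ✓ (all of [7,9])
  i=8: ✓ (all of [8,10])
  i=9: ✓ (all of [9,11])
Positions where it holds: {6, 7, 8, 9} → 4.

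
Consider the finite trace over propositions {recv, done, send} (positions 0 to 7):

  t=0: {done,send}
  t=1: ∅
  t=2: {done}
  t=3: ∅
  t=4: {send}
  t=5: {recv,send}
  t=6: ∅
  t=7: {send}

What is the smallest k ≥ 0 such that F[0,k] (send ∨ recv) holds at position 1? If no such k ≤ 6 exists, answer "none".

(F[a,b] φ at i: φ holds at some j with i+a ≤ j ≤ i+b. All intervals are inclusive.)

Scan j = 1,2,… for (send ∨ recv):
  j=1: fails
  j=2: fails
  j=3: fails
  j=4: holds
First hit at j=4, so smallest k = 4-1 = 3.

3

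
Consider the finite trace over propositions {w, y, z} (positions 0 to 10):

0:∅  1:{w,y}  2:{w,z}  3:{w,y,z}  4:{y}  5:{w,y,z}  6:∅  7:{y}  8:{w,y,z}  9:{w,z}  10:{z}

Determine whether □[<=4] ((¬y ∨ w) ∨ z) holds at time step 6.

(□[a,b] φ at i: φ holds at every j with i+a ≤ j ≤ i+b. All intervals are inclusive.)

No

Check ((¬y ∨ w) ∨ z) at every j in [6,10]:
  j=6: true
  j=7: false
  j=8: true
  j=9: true
  j=10: true
Fails at j=7 → formula fails.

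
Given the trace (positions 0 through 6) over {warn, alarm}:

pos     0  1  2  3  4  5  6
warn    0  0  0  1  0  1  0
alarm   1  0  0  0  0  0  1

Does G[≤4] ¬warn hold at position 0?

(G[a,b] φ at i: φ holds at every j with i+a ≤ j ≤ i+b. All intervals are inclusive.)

Check ¬warn at every j in [0,4]:
  j=0: true
  j=1: true
  j=2: true
  j=3: false
  j=4: true
Fails at j=3 → formula fails.

No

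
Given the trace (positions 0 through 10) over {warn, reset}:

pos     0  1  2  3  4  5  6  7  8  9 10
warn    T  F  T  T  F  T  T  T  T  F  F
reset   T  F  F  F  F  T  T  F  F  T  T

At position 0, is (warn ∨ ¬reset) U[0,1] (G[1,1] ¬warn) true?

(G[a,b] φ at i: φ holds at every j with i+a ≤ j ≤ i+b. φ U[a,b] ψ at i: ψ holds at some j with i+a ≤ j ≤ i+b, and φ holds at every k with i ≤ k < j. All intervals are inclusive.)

Need some j in [0,1] with G[1,1] ¬warn, and (warn ∨ ¬reset) at every k in [0,j-1].
  j=0: G[1,1] ¬warn holds; no prefix to check → satisfied.

Yes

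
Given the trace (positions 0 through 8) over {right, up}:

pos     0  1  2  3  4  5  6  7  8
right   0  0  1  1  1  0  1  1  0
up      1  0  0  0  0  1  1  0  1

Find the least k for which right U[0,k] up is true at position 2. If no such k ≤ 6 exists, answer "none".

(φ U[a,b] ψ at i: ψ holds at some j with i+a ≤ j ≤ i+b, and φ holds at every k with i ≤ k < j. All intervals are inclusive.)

3

Need earliest j ≥ 2 with up, and right at every k in [2,j-1].
  j=2: rhs fails.
  j=3: rhs fails.
  j=4: rhs fails.
  j=5: rhs holds; lhs holds on [2,4]. k = 3.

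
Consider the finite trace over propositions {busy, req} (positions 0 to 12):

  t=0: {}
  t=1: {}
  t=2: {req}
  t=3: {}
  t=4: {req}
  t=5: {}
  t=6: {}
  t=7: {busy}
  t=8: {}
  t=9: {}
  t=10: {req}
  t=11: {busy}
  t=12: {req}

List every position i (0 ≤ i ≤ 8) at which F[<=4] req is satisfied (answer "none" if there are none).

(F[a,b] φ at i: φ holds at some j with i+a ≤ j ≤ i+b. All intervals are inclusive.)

0, 1, 2, 3, 4, 6, 7, 8

Evaluate at each i in [0,8]:
  i=0: ✓ (witness j=2)
  i=1: ✓ (witness j=2)
  i=2: ✓ (witness j=2)
  i=3: ✓ (witness j=4)
  i=4: ✓ (witness j=4)
  i=5: ✗ (none in [5,9])
  i=6: ✓ (witness j=10)
  i=7: ✓ (witness j=10)
  i=8: ✓ (witness j=10)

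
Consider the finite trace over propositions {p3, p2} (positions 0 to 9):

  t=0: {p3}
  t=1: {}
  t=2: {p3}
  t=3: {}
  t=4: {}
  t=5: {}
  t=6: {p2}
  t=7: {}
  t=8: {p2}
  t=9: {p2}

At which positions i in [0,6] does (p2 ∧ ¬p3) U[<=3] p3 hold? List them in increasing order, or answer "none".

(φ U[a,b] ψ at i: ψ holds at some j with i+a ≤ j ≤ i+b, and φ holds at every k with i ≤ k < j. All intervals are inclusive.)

Evaluate at each i in [0,6]:
  i=0: ✓ (rhs at j=0)
  i=1: ✗ (lhs fails at k=1 before rhs at j=2)
  i=2: ✓ (rhs at j=2)
  i=3: ✗ (no rhs in [3,6])
  i=4: ✗ (no rhs in [4,7])
  i=5: ✗ (no rhs in [5,8])
  i=6: ✗ (no rhs in [6,9])

0, 2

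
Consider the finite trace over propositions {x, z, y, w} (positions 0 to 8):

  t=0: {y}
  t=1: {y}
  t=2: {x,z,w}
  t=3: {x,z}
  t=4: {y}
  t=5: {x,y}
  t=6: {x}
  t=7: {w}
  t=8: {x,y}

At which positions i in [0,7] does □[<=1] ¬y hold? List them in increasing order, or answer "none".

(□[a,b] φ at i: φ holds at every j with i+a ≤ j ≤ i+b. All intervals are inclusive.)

Evaluate at each i in [0,7]:
  i=0: ✗ (fails at j=0)
  i=1: ✗ (fails at j=1)
  i=2: ✓ (all of [2,3])
  i=3: ✗ (fails at j=4)
  i=4: ✗ (fails at j=4)
  i=5: ✗ (fails at j=5)
  i=6: ✓ (all of [6,7])
  i=7: ✗ (fails at j=8)

2, 6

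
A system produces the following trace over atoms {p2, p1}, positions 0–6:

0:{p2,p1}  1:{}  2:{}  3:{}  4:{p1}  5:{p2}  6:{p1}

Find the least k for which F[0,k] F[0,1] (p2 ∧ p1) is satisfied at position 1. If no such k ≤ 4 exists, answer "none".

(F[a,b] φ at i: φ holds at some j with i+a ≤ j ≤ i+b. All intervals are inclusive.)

none

Scan j = 1,2,… for F[0,1] (p2 ∧ p1):
  j=1: fails
  j=2: fails
  j=3: fails
  j=4: fails
  j=5: fails
No j in [1,5] satisfies it → none.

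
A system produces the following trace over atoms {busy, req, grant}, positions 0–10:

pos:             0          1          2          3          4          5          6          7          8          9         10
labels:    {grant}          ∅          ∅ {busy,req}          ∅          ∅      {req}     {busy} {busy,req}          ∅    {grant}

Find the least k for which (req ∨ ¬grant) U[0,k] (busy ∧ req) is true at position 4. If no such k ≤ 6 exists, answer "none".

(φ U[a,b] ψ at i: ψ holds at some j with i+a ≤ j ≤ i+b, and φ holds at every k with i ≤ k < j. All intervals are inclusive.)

Need earliest j ≥ 4 with (busy ∧ req), and (req ∨ ¬grant) at every k in [4,j-1].
  j=4: rhs fails.
  j=5: rhs fails.
  j=6: rhs fails.
  j=7: rhs fails.
  j=8: rhs holds; lhs holds on [4,7]. k = 4.

4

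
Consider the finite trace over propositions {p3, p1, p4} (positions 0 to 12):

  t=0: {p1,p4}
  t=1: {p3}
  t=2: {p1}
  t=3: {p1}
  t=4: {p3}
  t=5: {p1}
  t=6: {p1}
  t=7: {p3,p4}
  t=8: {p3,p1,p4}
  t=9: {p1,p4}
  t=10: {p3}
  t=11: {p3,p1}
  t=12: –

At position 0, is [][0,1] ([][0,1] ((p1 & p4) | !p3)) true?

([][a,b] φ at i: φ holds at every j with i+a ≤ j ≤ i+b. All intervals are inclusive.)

No

Check [][0,1] ((p1 & p4) | !p3) at every j in [0,1]:
  j=0: fails at 1
  j=1: fails at 1
Fails at j=0 → formula fails.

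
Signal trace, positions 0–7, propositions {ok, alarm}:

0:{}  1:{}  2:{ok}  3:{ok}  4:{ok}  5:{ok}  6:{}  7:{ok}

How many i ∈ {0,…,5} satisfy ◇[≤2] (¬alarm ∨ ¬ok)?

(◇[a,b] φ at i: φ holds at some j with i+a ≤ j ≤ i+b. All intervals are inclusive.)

Evaluate at each i in [0,5]:
  i=0: ✓ (witness j=0)
  i=1: ✓ (witness j=1)
  i=2: ✓ (witness j=2)
  i=3: ✓ (witness j=3)
  i=4: ✓ (witness j=4)
  i=5: ✓ (witness j=5)
Positions where it holds: {0, 1, 2, 3, 4, 5} → 6.

6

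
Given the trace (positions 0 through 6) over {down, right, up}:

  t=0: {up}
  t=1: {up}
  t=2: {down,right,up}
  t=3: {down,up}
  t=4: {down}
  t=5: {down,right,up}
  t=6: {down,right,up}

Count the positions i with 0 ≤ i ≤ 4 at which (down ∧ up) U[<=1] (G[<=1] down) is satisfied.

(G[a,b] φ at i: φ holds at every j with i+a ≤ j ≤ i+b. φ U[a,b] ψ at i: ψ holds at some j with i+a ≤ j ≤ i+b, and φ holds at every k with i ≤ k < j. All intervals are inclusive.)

3

Evaluate at each i in [0,4]:
  i=0: ✗ (no rhs in [0,1])
  i=1: ✗ (lhs fails at k=1 before rhs at j=2)
  i=2: ✓ (rhs at j=2)
  i=3: ✓ (rhs at j=3)
  i=4: ✓ (rhs at j=4)
Positions where it holds: {2, 3, 4} → 3.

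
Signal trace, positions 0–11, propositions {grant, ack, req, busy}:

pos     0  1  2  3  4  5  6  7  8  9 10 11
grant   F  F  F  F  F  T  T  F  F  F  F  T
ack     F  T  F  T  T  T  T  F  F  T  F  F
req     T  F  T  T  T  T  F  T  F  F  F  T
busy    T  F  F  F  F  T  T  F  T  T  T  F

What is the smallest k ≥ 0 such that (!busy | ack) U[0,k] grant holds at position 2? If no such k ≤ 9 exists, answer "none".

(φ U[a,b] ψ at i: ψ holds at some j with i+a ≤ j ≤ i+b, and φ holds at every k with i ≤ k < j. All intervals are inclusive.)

Need earliest j ≥ 2 with grant, and (!busy | ack) at every k in [2,j-1].
  j=2: rhs fails.
  j=3: rhs fails.
  j=4: rhs fails.
  j=5: rhs holds; lhs holds on [2,4]. k = 3.

3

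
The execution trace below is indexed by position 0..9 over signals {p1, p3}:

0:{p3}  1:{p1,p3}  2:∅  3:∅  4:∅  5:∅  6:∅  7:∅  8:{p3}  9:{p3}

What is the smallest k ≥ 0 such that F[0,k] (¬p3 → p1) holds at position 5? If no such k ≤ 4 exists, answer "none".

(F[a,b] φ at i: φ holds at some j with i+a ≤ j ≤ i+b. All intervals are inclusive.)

Scan j = 5,6,… for (¬p3 → p1):
  j=5: fails
  j=6: fails
  j=7: fails
  j=8: holds
First hit at j=8, so smallest k = 8-5 = 3.

3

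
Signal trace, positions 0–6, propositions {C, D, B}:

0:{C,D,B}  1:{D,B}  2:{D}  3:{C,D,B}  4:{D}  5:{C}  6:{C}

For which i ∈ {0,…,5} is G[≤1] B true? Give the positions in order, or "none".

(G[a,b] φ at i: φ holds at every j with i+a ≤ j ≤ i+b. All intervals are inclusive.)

0

Evaluate at each i in [0,5]:
  i=0: ✓ (all of [0,1])
  i=1: ✗ (fails at j=2)
  i=2: ✗ (fails at j=2)
  i=3: ✗ (fails at j=4)
  i=4: ✗ (fails at j=4)
  i=5: ✗ (fails at j=5)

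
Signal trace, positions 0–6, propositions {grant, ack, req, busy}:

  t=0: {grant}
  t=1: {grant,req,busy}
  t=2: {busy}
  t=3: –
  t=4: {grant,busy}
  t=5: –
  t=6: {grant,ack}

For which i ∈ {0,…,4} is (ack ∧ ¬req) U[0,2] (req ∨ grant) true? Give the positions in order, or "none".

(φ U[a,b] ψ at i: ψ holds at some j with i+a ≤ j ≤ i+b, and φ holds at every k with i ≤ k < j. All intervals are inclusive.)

0, 1, 4

Evaluate at each i in [0,4]:
  i=0: ✓ (rhs at j=0)
  i=1: ✓ (rhs at j=1)
  i=2: ✗ (lhs fails at k=2 before rhs at j=4)
  i=3: ✗ (lhs fails at k=3 before rhs at j=4)
  i=4: ✓ (rhs at j=4)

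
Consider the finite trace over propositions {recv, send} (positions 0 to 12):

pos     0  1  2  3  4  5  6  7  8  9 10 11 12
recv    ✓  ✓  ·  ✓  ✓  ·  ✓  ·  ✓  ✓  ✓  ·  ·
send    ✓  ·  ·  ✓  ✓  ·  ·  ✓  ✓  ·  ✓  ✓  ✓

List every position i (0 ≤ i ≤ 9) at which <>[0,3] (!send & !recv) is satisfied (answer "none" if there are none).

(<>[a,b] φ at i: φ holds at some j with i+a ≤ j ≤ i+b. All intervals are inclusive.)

0, 1, 2, 3, 4, 5

Evaluate at each i in [0,9]:
  i=0: ✓ (witness j=2)
  i=1: ✓ (witness j=2)
  i=2: ✓ (witness j=2)
  i=3: ✓ (witness j=5)
  i=4: ✓ (witness j=5)
  i=5: ✓ (witness j=5)
  i=6: ✗ (none in [6,9])
  i=7: ✗ (none in [7,10])
  i=8: ✗ (none in [8,11])
  i=9: ✗ (none in [9,12])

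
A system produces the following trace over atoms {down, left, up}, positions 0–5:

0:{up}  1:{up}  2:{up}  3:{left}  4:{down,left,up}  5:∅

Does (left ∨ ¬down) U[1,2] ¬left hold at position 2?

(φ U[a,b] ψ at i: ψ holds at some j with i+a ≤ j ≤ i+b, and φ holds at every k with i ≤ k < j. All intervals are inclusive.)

False

Need some j in [3,4] with ¬left, and (left ∨ ¬down) at every k in [2,j-1].
  j=3: ¬left false.
  j=4: ¬left false.
No j in the window works → until fails.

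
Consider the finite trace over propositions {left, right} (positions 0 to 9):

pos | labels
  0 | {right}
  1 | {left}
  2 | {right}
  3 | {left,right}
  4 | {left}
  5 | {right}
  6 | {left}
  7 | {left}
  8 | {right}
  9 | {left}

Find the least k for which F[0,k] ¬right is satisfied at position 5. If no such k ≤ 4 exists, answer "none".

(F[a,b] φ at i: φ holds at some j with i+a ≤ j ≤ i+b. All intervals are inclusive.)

1

Scan j = 5,6,… for ¬right:
  j=5: fails
  j=6: holds
First hit at j=6, so smallest k = 6-5 = 1.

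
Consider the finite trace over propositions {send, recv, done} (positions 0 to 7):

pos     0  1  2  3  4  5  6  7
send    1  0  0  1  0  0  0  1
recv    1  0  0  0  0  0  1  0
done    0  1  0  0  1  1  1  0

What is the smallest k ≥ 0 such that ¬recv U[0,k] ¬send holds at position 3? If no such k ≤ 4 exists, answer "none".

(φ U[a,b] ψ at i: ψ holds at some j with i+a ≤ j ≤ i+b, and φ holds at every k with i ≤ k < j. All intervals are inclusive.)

Need earliest j ≥ 3 with ¬send, and ¬recv at every k in [3,j-1].
  j=3: rhs fails.
  j=4: rhs holds; lhs holds on [3,3]. k = 1.

1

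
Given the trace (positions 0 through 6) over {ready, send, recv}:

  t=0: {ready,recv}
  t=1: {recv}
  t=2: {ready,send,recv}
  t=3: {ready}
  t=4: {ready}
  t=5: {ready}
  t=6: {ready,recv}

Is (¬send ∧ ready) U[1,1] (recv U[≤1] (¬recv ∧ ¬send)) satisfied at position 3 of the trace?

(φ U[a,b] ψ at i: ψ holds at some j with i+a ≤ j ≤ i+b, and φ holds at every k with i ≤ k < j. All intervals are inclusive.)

Need some j in [4,4] with (recv U[≤1] (¬recv ∧ ¬send)), and (¬send ∧ ready) at every k in [3,j-1].
  j=4: (recv U[≤1] (¬recv ∧ ¬send)) holds; (¬send ∧ ready) holds at every k in [3,3] → satisfied.

Holds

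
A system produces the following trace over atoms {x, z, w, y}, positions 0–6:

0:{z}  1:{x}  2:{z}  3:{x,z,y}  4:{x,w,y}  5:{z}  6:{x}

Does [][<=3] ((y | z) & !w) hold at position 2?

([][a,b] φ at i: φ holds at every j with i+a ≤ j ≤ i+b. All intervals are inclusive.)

False

Check ((y | z) & !w) at every j in [2,5]:
  j=2: true
  j=3: true
  j=4: false
  j=5: true
Fails at j=4 → formula fails.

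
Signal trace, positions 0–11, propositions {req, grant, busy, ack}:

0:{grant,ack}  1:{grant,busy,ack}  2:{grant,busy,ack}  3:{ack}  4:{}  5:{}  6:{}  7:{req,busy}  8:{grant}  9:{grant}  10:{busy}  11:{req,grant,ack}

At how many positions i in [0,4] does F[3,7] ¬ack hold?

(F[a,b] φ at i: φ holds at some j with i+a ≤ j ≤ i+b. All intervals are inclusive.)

5

Evaluate at each i in [0,4]:
  i=0: ✓ (witness j=4)
  i=1: ✓ (witness j=4)
  i=2: ✓ (witness j=5)
  i=3: ✓ (witness j=6)
  i=4: ✓ (witness j=7)
Positions where it holds: {0, 1, 2, 3, 4} → 5.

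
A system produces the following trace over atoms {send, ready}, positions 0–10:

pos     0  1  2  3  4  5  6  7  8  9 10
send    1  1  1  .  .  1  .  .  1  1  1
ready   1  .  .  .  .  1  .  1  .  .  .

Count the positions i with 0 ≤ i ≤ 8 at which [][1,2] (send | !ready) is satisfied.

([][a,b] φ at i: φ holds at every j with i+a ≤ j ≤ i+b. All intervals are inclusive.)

7

Evaluate at each i in [0,8]:
  i=0: ✓ (all of [1,2])
  i=1: ✓ (all of [2,3])
  i=2: ✓ (all of [3,4])
  i=3: ✓ (all of [4,5])
  i=4: ✓ (all of [5,6])
  i=5: ✗ (fails at j=7)
  i=6: ✗ (fails at j=7)
  i=7: ✓ (all of [8,9])
  i=8: ✓ (all of [9,10])
Positions where it holds: {0, 1, 2, 3, 4, 7, 8} → 7.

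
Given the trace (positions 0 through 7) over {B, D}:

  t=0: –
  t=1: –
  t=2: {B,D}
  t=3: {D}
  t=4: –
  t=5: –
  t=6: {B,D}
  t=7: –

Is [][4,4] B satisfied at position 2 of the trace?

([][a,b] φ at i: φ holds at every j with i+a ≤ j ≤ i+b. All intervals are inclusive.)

True

Check B at every j in [6,6]:
  j=6: true
All positions satisfy it → formula holds.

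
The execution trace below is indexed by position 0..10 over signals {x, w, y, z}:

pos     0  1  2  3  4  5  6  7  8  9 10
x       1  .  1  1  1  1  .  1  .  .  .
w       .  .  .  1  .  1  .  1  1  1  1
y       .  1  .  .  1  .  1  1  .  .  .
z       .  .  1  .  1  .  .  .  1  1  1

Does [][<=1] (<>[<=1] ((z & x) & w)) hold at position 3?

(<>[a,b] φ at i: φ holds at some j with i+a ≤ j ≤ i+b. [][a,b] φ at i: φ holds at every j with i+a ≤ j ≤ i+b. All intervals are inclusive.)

Check <>[<=1] ((z & x) & w) at every j in [3,4]:
  j=3: fails (none in [3,4])
  j=4: fails (none in [4,5])
Fails at j=3 → formula fails.

Does not hold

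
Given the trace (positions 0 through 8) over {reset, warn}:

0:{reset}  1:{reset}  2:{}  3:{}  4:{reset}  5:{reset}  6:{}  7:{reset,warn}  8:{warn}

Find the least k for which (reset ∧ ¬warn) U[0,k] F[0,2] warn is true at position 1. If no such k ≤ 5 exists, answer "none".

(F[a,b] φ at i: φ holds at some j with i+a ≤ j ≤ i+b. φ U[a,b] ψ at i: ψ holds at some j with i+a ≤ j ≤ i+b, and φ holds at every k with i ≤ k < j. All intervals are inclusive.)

Need earliest j ≥ 1 with F[0,2] warn, and (reset ∧ ¬warn) at every k in [1,j-1].
  j=1: rhs fails.
  j=2: rhs fails.
  j=3: rhs fails.
  j=4: rhs fails.
  j=5: rhs holds but lhs fails at k=2.
  j=6: rhs holds but lhs fails at k=2.
No witness within the range → none.

none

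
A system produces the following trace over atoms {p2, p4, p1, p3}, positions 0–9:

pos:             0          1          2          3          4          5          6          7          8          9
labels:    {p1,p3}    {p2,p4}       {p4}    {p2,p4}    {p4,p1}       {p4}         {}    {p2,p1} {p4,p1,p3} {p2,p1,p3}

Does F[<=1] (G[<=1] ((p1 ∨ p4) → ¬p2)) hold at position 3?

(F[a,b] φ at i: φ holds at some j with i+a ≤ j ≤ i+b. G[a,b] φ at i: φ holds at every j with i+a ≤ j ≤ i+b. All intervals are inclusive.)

True

Check G[<=1] ((p1 ∨ p4) → ¬p2) at each j in [3,4]:
  j=3: fails at 3
  j=4: holds on [4,5]
Found at j=4 → formula holds.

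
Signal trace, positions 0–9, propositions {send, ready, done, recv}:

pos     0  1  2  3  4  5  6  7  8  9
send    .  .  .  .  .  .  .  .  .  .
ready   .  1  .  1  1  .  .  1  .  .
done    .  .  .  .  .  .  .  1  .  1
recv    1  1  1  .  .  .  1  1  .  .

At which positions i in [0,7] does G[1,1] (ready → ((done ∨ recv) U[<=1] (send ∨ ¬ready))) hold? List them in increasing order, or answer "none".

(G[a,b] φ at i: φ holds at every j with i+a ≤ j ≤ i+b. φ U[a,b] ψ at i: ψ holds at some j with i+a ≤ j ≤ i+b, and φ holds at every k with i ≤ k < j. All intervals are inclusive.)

0, 1, 4, 5, 6, 7

Evaluate at each i in [0,7]:
  i=0: ✓ (all of [1,1])
  i=1: ✓ (all of [2,2])
  i=2: ✗ (fails at j=3)
  i=3: ✗ (fails at j=4)
  i=4: ✓ (all of [5,5])
  i=5: ✓ (all of [6,6])
  i=6: ✓ (all of [7,7])
  i=7: ✓ (all of [8,8])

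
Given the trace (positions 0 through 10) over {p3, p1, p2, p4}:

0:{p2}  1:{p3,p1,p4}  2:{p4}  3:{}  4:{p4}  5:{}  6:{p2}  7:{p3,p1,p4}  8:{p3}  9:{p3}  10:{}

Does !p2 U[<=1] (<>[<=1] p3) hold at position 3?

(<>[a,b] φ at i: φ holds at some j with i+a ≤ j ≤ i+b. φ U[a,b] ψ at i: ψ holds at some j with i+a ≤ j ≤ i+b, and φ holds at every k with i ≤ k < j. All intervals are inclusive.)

Need some j in [3,4] with <>[<=1] p3, and !p2 at every k in [3,j-1].
  j=3: <>[<=1] p3 — fails (none in [3,4]).
  j=4: <>[<=1] p3 — fails (none in [4,5]).
No j in the window works → until fails.

False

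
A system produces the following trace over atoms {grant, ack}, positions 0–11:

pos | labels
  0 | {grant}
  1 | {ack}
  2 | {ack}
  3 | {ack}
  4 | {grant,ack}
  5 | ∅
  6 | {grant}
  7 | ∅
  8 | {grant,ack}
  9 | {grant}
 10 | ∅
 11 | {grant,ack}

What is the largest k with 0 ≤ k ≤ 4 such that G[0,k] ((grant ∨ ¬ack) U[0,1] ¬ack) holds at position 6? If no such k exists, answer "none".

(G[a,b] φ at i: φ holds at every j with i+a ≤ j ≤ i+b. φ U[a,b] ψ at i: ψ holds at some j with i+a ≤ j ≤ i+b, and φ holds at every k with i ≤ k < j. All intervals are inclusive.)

4

((grant ∨ ¬ack) U[0,1] ¬ack) must hold from j=6 onward; find where it first fails.
  j=6: holds
  j=7: holds
  j=8: holds
  j=9: holds
  j=10: holds
Holds through j=10; largest k = 4.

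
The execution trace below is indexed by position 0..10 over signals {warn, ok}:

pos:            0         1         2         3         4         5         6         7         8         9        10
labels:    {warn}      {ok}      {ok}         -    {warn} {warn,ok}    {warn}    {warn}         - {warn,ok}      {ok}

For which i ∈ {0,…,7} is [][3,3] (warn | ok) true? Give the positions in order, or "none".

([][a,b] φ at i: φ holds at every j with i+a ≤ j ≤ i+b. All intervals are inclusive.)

1, 2, 3, 4, 6, 7

Evaluate at each i in [0,7]:
  i=0: ✗ (fails at j=3)
  i=1: ✓ (all of [4,4])
  i=2: ✓ (all of [5,5])
  i=3: ✓ (all of [6,6])
  i=4: ✓ (all of [7,7])
  i=5: ✗ (fails at j=8)
  i=6: ✓ (all of [9,9])
  i=7: ✓ (all of [10,10])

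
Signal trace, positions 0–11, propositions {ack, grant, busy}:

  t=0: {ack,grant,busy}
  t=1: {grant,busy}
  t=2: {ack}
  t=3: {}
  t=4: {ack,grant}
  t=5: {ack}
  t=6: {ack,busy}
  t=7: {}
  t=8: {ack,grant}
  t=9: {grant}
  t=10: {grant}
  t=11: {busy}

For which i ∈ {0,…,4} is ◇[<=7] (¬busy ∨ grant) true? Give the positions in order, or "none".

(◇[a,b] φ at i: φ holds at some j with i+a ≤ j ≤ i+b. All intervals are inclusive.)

Evaluate at each i in [0,4]:
  i=0: ✓ (witness j=0)
  i=1: ✓ (witness j=1)
  i=2: ✓ (witness j=2)
  i=3: ✓ (witness j=3)
  i=4: ✓ (witness j=4)

0, 1, 2, 3, 4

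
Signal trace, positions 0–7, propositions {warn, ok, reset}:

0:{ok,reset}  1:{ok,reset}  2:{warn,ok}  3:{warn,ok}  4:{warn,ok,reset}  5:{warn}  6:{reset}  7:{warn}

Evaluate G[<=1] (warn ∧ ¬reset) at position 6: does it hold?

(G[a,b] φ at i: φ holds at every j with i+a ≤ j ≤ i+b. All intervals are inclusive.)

Check (warn ∧ ¬reset) at every j in [6,7]:
  j=6: false
  j=7: true
Fails at j=6 → formula fails.

Does not hold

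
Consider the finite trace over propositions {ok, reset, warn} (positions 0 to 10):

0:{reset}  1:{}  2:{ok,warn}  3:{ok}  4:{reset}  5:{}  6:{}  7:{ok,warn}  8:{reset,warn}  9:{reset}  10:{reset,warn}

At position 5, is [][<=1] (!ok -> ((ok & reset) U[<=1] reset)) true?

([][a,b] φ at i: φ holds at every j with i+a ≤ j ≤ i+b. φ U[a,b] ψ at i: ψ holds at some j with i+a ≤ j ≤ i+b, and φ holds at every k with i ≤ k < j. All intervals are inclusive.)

Does not hold

Check (!ok -> ((ok & reset) U[<=1] reset)) at every j in [5,6]:
  j=5: antecedent true; consequent fails → ✗
  j=6: antecedent true; consequent fails → ✗
Fails at j=5 → formula fails.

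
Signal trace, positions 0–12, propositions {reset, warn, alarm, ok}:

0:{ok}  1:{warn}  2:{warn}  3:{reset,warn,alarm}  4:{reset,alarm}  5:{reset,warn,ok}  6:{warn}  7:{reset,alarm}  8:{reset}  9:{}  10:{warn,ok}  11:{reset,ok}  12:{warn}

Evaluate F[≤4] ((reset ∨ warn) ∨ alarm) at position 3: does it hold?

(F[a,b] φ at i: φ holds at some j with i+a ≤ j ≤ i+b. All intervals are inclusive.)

Holds

Check ((reset ∨ warn) ∨ alarm) at each j in [3,7]:
  j=3: true
  j=4: true
  j=5: true
  j=6: true
  j=7: true
Found at j=3 → formula holds.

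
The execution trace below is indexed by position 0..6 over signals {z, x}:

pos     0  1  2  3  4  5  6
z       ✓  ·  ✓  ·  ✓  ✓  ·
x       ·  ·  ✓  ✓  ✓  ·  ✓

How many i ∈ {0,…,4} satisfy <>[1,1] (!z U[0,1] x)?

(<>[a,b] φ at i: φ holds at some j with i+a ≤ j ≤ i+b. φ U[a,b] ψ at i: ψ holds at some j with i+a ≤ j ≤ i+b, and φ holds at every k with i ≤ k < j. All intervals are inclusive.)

Evaluate at each i in [0,4]:
  i=0: ✓ (witness j=1)
  i=1: ✓ (witness j=2)
  i=2: ✓ (witness j=3)
  i=3: ✓ (witness j=4)
  i=4: ✗ (none in [5,5])
Positions where it holds: {0, 1, 2, 3} → 4.

4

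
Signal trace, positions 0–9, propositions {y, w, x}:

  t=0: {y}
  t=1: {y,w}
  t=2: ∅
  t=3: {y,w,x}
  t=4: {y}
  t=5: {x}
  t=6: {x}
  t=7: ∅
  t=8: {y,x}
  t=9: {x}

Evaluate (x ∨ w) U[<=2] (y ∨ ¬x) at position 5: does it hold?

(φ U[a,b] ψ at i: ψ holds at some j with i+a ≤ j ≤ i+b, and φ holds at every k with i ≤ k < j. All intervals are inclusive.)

True

Need some j in [5,7] with (y ∨ ¬x), and (x ∨ w) at every k in [5,j-1].
  j=5: (y ∨ ¬x) false.
  j=6: (y ∨ ¬x) false.
  j=7: (y ∨ ¬x) holds; (x ∨ w) holds at every k in [5,6] → satisfied.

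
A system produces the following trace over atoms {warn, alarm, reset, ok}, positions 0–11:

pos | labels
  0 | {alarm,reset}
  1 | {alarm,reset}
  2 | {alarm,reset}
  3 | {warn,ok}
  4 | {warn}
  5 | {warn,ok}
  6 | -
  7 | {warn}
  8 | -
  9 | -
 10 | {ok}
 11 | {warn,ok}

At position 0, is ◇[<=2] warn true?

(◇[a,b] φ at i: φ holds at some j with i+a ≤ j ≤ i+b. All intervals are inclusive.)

False

Check warn at each j in [0,2]:
  j=0: false
  j=1: false
  j=2: false
No position in the window satisfies it → formula fails.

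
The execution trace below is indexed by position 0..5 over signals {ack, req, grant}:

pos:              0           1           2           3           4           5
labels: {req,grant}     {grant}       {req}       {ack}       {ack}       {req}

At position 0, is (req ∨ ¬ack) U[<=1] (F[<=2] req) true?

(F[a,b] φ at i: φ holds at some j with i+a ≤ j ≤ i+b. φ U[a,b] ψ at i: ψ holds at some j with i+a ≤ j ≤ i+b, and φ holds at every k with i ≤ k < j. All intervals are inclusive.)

Need some j in [0,1] with F[<=2] req, and (req ∨ ¬ack) at every k in [0,j-1].
  j=0: F[<=2] req holds; no prefix to check → satisfied.

True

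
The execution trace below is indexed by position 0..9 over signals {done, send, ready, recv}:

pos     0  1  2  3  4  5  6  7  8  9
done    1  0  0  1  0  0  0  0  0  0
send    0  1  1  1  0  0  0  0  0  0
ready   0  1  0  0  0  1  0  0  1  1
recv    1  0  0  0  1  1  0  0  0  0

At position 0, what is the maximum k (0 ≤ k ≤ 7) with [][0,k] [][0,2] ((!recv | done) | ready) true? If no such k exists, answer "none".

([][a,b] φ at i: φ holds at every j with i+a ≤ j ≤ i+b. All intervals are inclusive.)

[][0,2] ((!recv | done) | ready) must hold from j=0 onward; find where it first fails.
  j=0: holds
  j=1: holds
  j=2: fails
Holds on [0,1], so largest k = 1.

1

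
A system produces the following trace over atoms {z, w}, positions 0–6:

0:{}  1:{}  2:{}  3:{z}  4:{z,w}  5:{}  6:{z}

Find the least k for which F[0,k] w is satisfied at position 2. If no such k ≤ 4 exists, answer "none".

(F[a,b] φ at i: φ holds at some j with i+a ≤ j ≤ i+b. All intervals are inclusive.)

Scan j = 2,3,… for w:
  j=2: fails
  j=3: fails
  j=4: holds
First hit at j=4, so smallest k = 4-2 = 2.

2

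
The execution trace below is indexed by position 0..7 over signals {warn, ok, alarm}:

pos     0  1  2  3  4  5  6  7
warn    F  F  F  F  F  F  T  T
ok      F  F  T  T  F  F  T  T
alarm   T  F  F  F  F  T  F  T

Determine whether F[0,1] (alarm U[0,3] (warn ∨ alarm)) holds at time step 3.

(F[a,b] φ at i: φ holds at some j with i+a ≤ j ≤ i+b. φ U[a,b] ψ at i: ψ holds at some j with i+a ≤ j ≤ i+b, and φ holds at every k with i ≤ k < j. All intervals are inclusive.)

Does not hold

Check (alarm U[0,3] (warn ∨ alarm)) at each j in [3,4]:
  j=3: fails
  j=4: fails
No position in the window satisfies it → formula fails.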